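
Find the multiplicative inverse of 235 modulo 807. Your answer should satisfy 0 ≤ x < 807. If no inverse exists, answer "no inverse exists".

625

gcd(807, 235) by repeated division:
807 = 3·235 + 102
235 = 2·102 + 31
102 = 3·31 + 9
31 = 3·9 + 4
9 = 2·4 + 1
4 = 4·1 + 0
gcd = 1, so the inverse exists. Back-substitute:
1 = 9 − 2·4
1 = −2·31 + 7·9
1 = 7·102 − 23·31
1 = −23·235 + 53·102
1 = 53·807 − 182·235
Hence 235⁻¹ ≡ -182 ≡ 625 (mod 807).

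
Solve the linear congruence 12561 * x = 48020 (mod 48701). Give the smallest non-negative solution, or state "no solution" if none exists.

11992

First find gcd(12561, 48701):
48701 = 3·12561 + 11018
12561 = 1·11018 + 1543
11018 = 7·1543 + 217
1543 = 7·217 + 24
217 = 9·24 + 1
24 = 24·1 + 0
gcd = 1, so a unique solution mod 48701 exists.
Back-substitute for the Bézout coefficients:
1 = 217 − 9·24
1 = −9·1543 + 64·217
1 = 64·11018 − 457·1543
1 = −457·12561 + 521·11018
1 = 521·48701 − 2020·12561
So 12561·(-2020) ≡ 1 (mod 48701), giving 12561⁻¹ ≡ 46681.
x ≡ 12561⁻¹·48020 ≡ 46681·48020 ≡ 11992 (mod 48701).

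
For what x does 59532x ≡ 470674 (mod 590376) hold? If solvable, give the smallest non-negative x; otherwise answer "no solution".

no solution

gcd(59532, 590376):
590376 = 9·59532 + 54588
59532 = 1·54588 + 4944
54588 = 11·4944 + 204
4944 = 24·204 + 48
204 = 4·48 + 12
48 = 4·12 + 0
gcd = 12, but 12 ∤ 470674, so the congruence has no solution.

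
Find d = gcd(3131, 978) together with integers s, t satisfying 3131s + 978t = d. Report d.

Repeated division:
3131 = 3*978 + 197
978 = 4*197 + 190
197 = 1*190 + 7
190 = 27*7 + 1
7 = 7*1 + 0
gcd(3131, 978) = 1.
Express as a combination:
1 = 190 − 27·7
1 = −27·197 + 28·190
1 = 28·978 − 139·197
1 = −139·3131 + 445·978
So 1 = (-139)·3131 + (445)·978.

1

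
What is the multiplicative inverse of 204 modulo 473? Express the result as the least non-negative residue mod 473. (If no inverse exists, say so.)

Extended Euclidean algorithm:
473 = 2*204 + 65
204 = 3*65 + 9
65 = 7*9 + 2
9 = 4*2 + 1
2 = 2*1 + 0
Since gcd(204, 473) = 1, back-substitute to write 1 as a combination:
1 = 9 − 4·2
1 = −4·65 + 29·9
1 = 29·204 − 91·65
1 = −91·473 + 211·204
So 204·211 ≡ 1 (mod 473).

211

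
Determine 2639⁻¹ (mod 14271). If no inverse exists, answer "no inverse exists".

4337

Apply the Euclidean algorithm to 14271 and 2639:
14271 = 5·2639 + 1076
2639 = 2·1076 + 487
1076 = 2·487 + 102
487 = 4·102 + 79
102 = 1·79 + 23
79 = 3·23 + 10
23 = 2·10 + 3
10 = 3·3 + 1
3 = 3·1 + 0
The gcd is 1. Working backward:
1 = 10 − 3·3
1 = −3·23 + 7·10
1 = 7·79 − 24·23
1 = −24·102 + 31·79
1 = 31·487 − 148·102
1 = −148·1076 + 327·487
1 = 327·2639 − 802·1076
1 = −802·14271 + 4337·2639
So 2639·4337 ≡ 1 (mod 14271).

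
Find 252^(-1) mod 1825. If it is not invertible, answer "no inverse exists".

688

gcd(1825, 252) by repeated division:
1825 = 7×252 + 61
252 = 4×61 + 8
61 = 7×8 + 5
8 = 1×5 + 3
5 = 1×3 + 2
3 = 1×2 + 1
2 = 2×1 + 0
The gcd is 1. Working backward:
1 = 3 − 2
1 = −5 + 2·3
1 = 2·8 − 3·5
1 = −3·61 + 23·8
1 = 23·252 − 95·61
1 = −95·1825 + 688·252
So 252·688 ≡ 1 (mod 1825).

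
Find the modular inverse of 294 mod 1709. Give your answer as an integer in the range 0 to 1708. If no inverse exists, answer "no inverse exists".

808

Apply the Euclidean algorithm to 1709 and 294:
1709 = 5×294 + 239
294 = 1×239 + 55
239 = 4×55 + 19
55 = 2×19 + 17
19 = 1×17 + 2
17 = 8×2 + 1
2 = 2×1 + 0
Since gcd(294, 1709) = 1, back-substitute to write 1 as a combination:
1 = 17 − 8·2
1 = −8·19 + 9·17
1 = 9·55 − 26·19
1 = −26·239 + 113·55
1 = 113·294 − 139·239
1 = −139·1709 + 808·294
So 294·808 ≡ 1 (mod 1709).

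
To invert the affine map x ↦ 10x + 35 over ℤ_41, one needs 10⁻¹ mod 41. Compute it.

37

Run Euclid on (41, 10):
41 = 4*10 + 1
10 = 10*1 + 0
gcd = 1, so the inverse exists. Back-substitute:
1 = 41 − 4·10
So 10·(-4) ≡ 1 (mod 41), and -4 ≡ 37 (mod 41).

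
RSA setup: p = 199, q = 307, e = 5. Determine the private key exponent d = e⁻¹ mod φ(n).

36353

φ(n) = (p−1)(q−1) = 198·306 = 60588.
Need d with 5·d ≡ 1 (mod 60588). Apply the extended Euclidean algorithm:
60588 = 12117·5 + 3
5 = 1·3 + 2
3 = 1·2 + 1
2 = 2·1 + 0
Back-substitute:
1 = 3 − 2
1 = −5 + 2·3
1 = 2·60588 − 24235·5
So 5·(-24235) ≡ 1 (mod 60588), hence d ≡ -24235 ≡ 36353 (mod 60588).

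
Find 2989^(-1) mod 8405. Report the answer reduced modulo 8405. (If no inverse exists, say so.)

2019

Extended Euclidean algorithm:
8405 = 2×2989 + 2427
2989 = 1×2427 + 562
2427 = 4×562 + 179
562 = 3×179 + 25
179 = 7×25 + 4
25 = 6×4 + 1
4 = 4×1 + 0
gcd = 1, so the inverse exists. Back-substitute:
1 = 25 − 6·4
1 = −6·179 + 43·25
1 = 43·562 − 135·179
1 = −135·2427 + 583·562
1 = 583·2989 − 718·2427
1 = −718·8405 + 2019·2989
So 2989·2019 ≡ 1 (mod 8405).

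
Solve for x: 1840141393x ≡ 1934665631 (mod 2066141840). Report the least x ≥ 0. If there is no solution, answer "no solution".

751976047

First find gcd(1840141393, 2066141840):
2066141840 = 1·1840141393 + 226000447
1840141393 = 8·226000447 + 32137817
226000447 = 7·32137817 + 1035728
32137817 = 31·1035728 + 30249
1035728 = 34·30249 + 7262
30249 = 4·7262 + 1201
7262 = 6·1201 + 56
1201 = 21·56 + 25
56 = 2·25 + 6
25 = 4·6 + 1
6 = 6·1 + 0
gcd = 1, so a unique solution mod 2066141840 exists.
Back-substitute for the Bézout coefficients:
1 = 25 − 4·6
1 = −4·56 + 9·25
1 = 9·1201 − 193·56
1 = −193·7262 + 1167·1201
1 = 1167·30249 − 4861·7262
1 = −4861·1035728 + 166441·30249
1 = 166441·32137817 − 5164532·1035728
1 = −5164532·226000447 + 36318165·32137817
1 = 36318165·1840141393 − 295709852·226000447
1 = −295709852·2066141840 + 332028017·1840141393
So 1840141393·(332028017) ≡ 1 (mod 2066141840), giving 1840141393⁻¹ ≡ 332028017.
x ≡ 1840141393⁻¹·1934665631 ≡ 332028017·1934665631 ≡ 751976047 (mod 2066141840).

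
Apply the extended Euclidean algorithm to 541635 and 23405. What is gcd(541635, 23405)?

Apply Euclid's algorithm to 541635 and 23405:
541635 = 23×23405 + 3320
23405 = 7×3320 + 165
3320 = 20×165 + 20
165 = 8×20 + 5
20 = 4×5 + 0
gcd(541635, 23405) = 5.
Working backward:
5 = 165 − 8·20
5 = −8·3320 + 161·165
5 = 161·23405 − 1135·3320
5 = −1135·541635 + 26266·23405
So 5 = (-1135)·541635 + (26266)·23405.

5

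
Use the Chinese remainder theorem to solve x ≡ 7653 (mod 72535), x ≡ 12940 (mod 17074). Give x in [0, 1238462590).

564257418

Write x = 7653 + 72535·k. Then 72535·k ≡ 12940 − 7653 ≡ 5287 (mod 17074).
Need 72535⁻¹ mod 17074. Extended Euclid on (17074, 4239):
17074 = 4·4239 + 118
4239 = 35·118 + 109
118 = 1·109 + 9
109 = 12·9 + 1
9 = 9·1 + 0
Back-substitute:
1 = 109 − 12·9
1 = −12·118 + 13·109
1 = 13·4239 − 467·118
1 = −467·17074 + 1881·4239
72535⁻¹ ≡ 1881 (mod 17074), so k ≡ 1881·5287 ≡ 7779 (mod 17074).
x = 7653 + 72535·7779 = 564257418.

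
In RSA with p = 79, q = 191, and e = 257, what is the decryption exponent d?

φ(n) = (p−1)(q−1) = 78·190 = 14820.
Need d with 257·d ≡ 1 (mod 14820). Apply the extended Euclidean algorithm:
14820 = 57·257 + 171
257 = 1·171 + 86
171 = 1·86 + 85
86 = 1·85 + 1
85 = 85·1 + 0
Back-substitute:
1 = 86 − 85
1 = −171 + 2·86
1 = 2·257 − 3·171
1 = −3·14820 + 173·257
So 257·173 ≡ 1 (mod 14820), hence d = 173.

173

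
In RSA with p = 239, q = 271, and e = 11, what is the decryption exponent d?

35051

φ(n) = (p−1)(q−1) = 238·270 = 64260.
Need d with 11·d ≡ 1 (mod 64260). Apply the extended Euclidean algorithm:
64260 = 5841*11 + 9
11 = 1*9 + 2
9 = 4*2 + 1
2 = 2*1 + 0
Back-substitute:
1 = 9 − 4·2
1 = −4·11 + 5·9
1 = 5·64260 − 29209·11
So 11·(-29209) ≡ 1 (mod 64260), hence d ≡ -29209 ≡ 35051 (mod 64260).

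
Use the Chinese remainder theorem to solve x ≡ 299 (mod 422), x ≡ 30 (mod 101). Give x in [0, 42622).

Write x = 299 + 422·k. Then 422·k ≡ 30 − 299 ≡ 34 (mod 101).
Need 422⁻¹ mod 101. Extended Euclid on (101, 18):
101 = 5·18 + 11
18 = 1·11 + 7
11 = 1·7 + 4
7 = 1·4 + 3
4 = 1·3 + 1
3 = 3·1 + 0
Back-substitute:
1 = 4 − 3
1 = −7 + 2·4
1 = 2·11 − 3·7
1 = −3·18 + 5·11
1 = 5·101 − 28·18
422⁻¹ ≡ 73 (mod 101), so k ≡ 73·34 ≡ 58 (mod 101).
x = 299 + 422·58 = 24775.

24775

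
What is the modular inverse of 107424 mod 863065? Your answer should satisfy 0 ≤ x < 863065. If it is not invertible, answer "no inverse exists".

249309

gcd(863065, 107424) by repeated division:
863065 = 8*107424 + 3673
107424 = 29*3673 + 907
3673 = 4*907 + 45
907 = 20*45 + 7
45 = 6*7 + 3
7 = 2*3 + 1
3 = 3*1 + 0
The gcd is 1. Working backward:
1 = 7 − 2·3
1 = −2·45 + 13·7
1 = 13·907 − 262·45
1 = −262·3673 + 1061·907
1 = 1061·107424 − 31031·3673
1 = −31031·863065 + 249309·107424
So 107424·249309 ≡ 1 (mod 863065).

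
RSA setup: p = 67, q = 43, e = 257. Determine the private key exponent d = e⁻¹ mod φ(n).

φ(n) = (p−1)(q−1) = 66·42 = 2772.
Need d with 257·d ≡ 1 (mod 2772). Apply the extended Euclidean algorithm:
2772 = 10×257 + 202
257 = 1×202 + 55
202 = 3×55 + 37
55 = 1×37 + 18
37 = 2×18 + 1
18 = 18×1 + 0
Back-substitute:
1 = 37 − 2·18
1 = −2·55 + 3·37
1 = 3·202 − 11·55
1 = −11·257 + 14·202
1 = 14·2772 − 151·257
So 257·(-151) ≡ 1 (mod 2772), hence d ≡ -151 ≡ 2621 (mod 2772).

2621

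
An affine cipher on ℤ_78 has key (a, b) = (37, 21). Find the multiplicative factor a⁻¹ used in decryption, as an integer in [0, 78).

19

gcd(78, 37) by repeated division:
78 = 2*37 + 4
37 = 9*4 + 1
4 = 4*1 + 0
Since gcd(37, 78) = 1, back-substitute to write 1 as a combination:
1 = 37 − 9·4
1 = −9·78 + 19·37
So 37·19 ≡ 1 (mod 78).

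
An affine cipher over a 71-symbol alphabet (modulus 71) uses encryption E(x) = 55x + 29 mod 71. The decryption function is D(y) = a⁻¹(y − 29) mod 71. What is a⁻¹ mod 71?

31

Apply the Euclidean algorithm to 71 and 55:
71 = 1·55 + 16
55 = 3·16 + 7
16 = 2·7 + 2
7 = 3·2 + 1
2 = 2·1 + 0
gcd = 1, so the inverse exists. Back-substitute:
1 = 7 − 3·2
1 = −3·16 + 7·7
1 = 7·55 − 24·16
1 = −24·71 + 31·55
So 55·31 ≡ 1 (mod 71).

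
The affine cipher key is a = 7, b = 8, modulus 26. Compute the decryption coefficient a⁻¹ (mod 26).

Run Euclid on (26, 7):
26 = 3×7 + 5
7 = 1×5 + 2
5 = 2×2 + 1
2 = 2×1 + 0
gcd = 1, so the inverse exists. Back-substitute:
1 = 5 − 2·2
1 = −2·7 + 3·5
1 = 3·26 − 11·7
Thus 7·(-11) ≡ 1 (mod 26); reducing, -11 mod 26 = 15.

15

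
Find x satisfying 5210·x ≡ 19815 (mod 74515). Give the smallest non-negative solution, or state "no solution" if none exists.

8056

First find gcd(5210, 74515):
74515 = 14*5210 + 1575
5210 = 3*1575 + 485
1575 = 3*485 + 120
485 = 4*120 + 5
120 = 24*5 + 0
gcd = 5 and 5 | 19815, so solutions exist. Divide through by 5: 1042x ≡ 3963 (mod 14903).
Now find 1042⁻¹ mod 14903:
14903 = 14*1042 + 315
1042 = 3*315 + 97
315 = 3*97 + 24
97 = 4*24 + 1
24 = 24*1 + 0
Back-substitute:
1 = 97 − 4·24
1 = −4·315 + 13·97
1 = 13·1042 − 43·315
1 = −43·14903 + 615·1042
So 1042⁻¹ ≡ 615 (mod 14903).
Then x ≡ 615·3963 ≡ 8056 (mod 14903); the smallest non-negative solution is x = 8056.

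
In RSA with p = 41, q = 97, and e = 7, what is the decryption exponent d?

φ(n) = (p−1)(q−1) = 40·96 = 3840.
Need d with 7·d ≡ 1 (mod 3840). Apply the extended Euclidean algorithm:
3840 = 548×7 + 4
7 = 1×4 + 3
4 = 1×3 + 1
3 = 3×1 + 0
Back-substitute:
1 = 4 − 3
1 = −7 + 2·4
1 = 2·3840 − 1097·7
So 7·(-1097) ≡ 1 (mod 3840), hence d ≡ -1097 ≡ 2743 (mod 3840).

2743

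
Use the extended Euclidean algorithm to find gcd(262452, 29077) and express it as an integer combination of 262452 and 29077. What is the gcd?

1

Euclidean algorithm:
262452 = 9*29077 + 759
29077 = 38*759 + 235
759 = 3*235 + 54
235 = 4*54 + 19
54 = 2*19 + 16
19 = 1*16 + 3
16 = 5*3 + 1
3 = 3*1 + 0
gcd(262452, 29077) = 1.
Working backward:
1 = 16 − 5·3
1 = −5·19 + 6·16
1 = 6·54 − 17·19
1 = −17·235 + 74·54
1 = 74·759 − 239·235
1 = −239·29077 + 9156·759
1 = 9156·262452 − 82643·29077
So 1 = (9156)·262452 + (-82643)·29077.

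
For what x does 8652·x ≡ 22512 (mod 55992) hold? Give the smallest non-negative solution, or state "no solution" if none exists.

4578

First find gcd(8652, 55992):
55992 = 6·8652 + 4080
8652 = 2·4080 + 492
4080 = 8·492 + 144
492 = 3·144 + 60
144 = 2·60 + 24
60 = 2·24 + 12
24 = 2·12 + 0
gcd = 12 and 12 | 22512, so solutions exist. Divide through by 12: 721x ≡ 1876 (mod 4666).
Now find 721⁻¹ mod 4666:
4666 = 6*721 + 340
721 = 2*340 + 41
340 = 8*41 + 12
41 = 3*12 + 5
12 = 2*5 + 2
5 = 2*2 + 1
2 = 2*1 + 0
Back-substitute:
1 = 5 − 2·2
1 = −2·12 + 5·5
1 = 5·41 − 17·12
1 = −17·340 + 141·41
1 = 141·721 − 299·340
1 = −299·4666 + 1935·721
So 721⁻¹ ≡ 1935 (mod 4666).
Then x ≡ 1935·1876 ≡ 4578 (mod 4666); the smallest non-negative solution is x = 4578.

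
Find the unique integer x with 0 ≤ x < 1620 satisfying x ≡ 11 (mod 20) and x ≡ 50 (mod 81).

Write x = 11 + 20·k. Then 20·k ≡ 50 − 11 ≡ 39 (mod 81).
Need 20⁻¹ mod 81. Extended Euclid on (81, 20):
81 = 4*20 + 1
20 = 20*1 + 0
Back-substitute:
1 = 81 − 4·20
20⁻¹ ≡ 77 (mod 81), so k ≡ 77·39 ≡ 6 (mod 81).
x = 11 + 20·6 = 131.

131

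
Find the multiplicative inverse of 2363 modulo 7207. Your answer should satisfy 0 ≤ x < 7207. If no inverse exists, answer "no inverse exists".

Run Euclid on (7207, 2363):
7207 = 3·2363 + 118
2363 = 20·118 + 3
118 = 39·3 + 1
3 = 3·1 + 0
gcd = 1, so the inverse exists. Back-substitute:
1 = 118 − 39·3
1 = −39·2363 + 781·118
1 = 781·7207 − 2382·2363
Thus 2363·(-2382) ≡ 1 (mod 7207); reducing, -2382 mod 7207 = 4825.

4825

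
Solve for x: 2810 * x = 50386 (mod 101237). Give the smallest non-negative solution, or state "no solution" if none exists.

4053

First find gcd(2810, 101237):
101237 = 36×2810 + 77
2810 = 36×77 + 38
77 = 2×38 + 1
38 = 38×1 + 0
gcd = 1, so a unique solution mod 101237 exists.
Back-substitute for the Bézout coefficients:
1 = 77 − 2·38
1 = −2·2810 + 73·77
1 = 73·101237 − 2630·2810
So 2810·(-2630) ≡ 1 (mod 101237), giving 2810⁻¹ ≡ 98607.
x ≡ 2810⁻¹·50386 ≡ 98607·50386 ≡ 4053 (mod 101237).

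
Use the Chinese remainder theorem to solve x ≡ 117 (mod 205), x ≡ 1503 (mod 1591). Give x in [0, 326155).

326067

Write x = 117 + 205·k. Then 205·k ≡ 1503 − 117 ≡ 1386 (mod 1591).
Need 205⁻¹ mod 1591. Extended Euclid on (1591, 205):
1591 = 7·205 + 156
205 = 1·156 + 49
156 = 3·49 + 9
49 = 5·9 + 4
9 = 2·4 + 1
4 = 4·1 + 0
Back-substitute:
1 = 9 − 2·4
1 = −2·49 + 11·9
1 = 11·156 − 35·49
1 = −35·205 + 46·156
1 = 46·1591 − 357·205
205⁻¹ ≡ 1234 (mod 1591), so k ≡ 1234·1386 ≡ 1590 (mod 1591).
x = 117 + 205·1590 = 326067.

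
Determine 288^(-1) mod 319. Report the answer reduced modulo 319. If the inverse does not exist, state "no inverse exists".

72

Run Euclid on (319, 288):
319 = 1*288 + 31
288 = 9*31 + 9
31 = 3*9 + 4
9 = 2*4 + 1
4 = 4*1 + 0
The gcd is 1. Working backward:
1 = 9 − 2·4
1 = −2·31 + 7·9
1 = 7·288 − 65·31
1 = −65·319 + 72·288
So 288·72 ≡ 1 (mod 319).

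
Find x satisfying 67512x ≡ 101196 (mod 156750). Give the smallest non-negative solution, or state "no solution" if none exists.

First find gcd(67512, 156750):
156750 = 2×67512 + 21726
67512 = 3×21726 + 2334
21726 = 9×2334 + 720
2334 = 3×720 + 174
720 = 4×174 + 24
174 = 7×24 + 6
24 = 4×6 + 0
gcd = 6 and 6 | 101196, so solutions exist. Divide through by 6: 11252x ≡ 16866 (mod 26125).
Now find 11252⁻¹ mod 26125:
26125 = 2×11252 + 3621
11252 = 3×3621 + 389
3621 = 9×389 + 120
389 = 3×120 + 29
120 = 4×29 + 4
29 = 7×4 + 1
4 = 4×1 + 0
Back-substitute:
1 = 29 − 7·4
1 = −7·120 + 29·29
1 = 29·389 − 94·120
1 = −94·3621 + 875·389
1 = 875·11252 − 2719·3621
1 = −2719·26125 + 6313·11252
So 11252⁻¹ ≡ 6313 (mod 26125).
Then x ≡ 6313·16866 ≡ 15683 (mod 26125); the smallest non-negative solution is x = 15683.

15683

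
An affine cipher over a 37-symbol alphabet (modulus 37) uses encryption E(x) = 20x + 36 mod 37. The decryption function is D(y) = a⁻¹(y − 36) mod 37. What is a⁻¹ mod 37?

Run Euclid on (37, 20):
37 = 1×20 + 17
20 = 1×17 + 3
17 = 5×3 + 2
3 = 1×2 + 1
2 = 2×1 + 0
gcd = 1, so the inverse exists. Back-substitute:
1 = 3 − 2
1 = −17 + 6·3
1 = 6·20 − 7·17
1 = −7·37 + 13·20
So 20·13 ≡ 1 (mod 37).

13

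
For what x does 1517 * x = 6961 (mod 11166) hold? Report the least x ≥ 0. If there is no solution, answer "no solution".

First find gcd(1517, 11166):
11166 = 7·1517 + 547
1517 = 2·547 + 423
547 = 1·423 + 124
423 = 3·124 + 51
124 = 2·51 + 22
51 = 2·22 + 7
22 = 3·7 + 1
7 = 7·1 + 0
gcd = 1, so a unique solution mod 11166 exists.
Back-substitute for the Bézout coefficients:
1 = 22 − 3·7
1 = −3·51 + 7·22
1 = 7·124 − 17·51
1 = −17·423 + 58·124
1 = 58·547 − 75·423
1 = −75·1517 + 208·547
1 = 208·11166 − 1531·1517
So 1517·(-1531) ≡ 1 (mod 11166), giving 1517⁻¹ ≡ 9635.
x ≡ 1517⁻¹·6961 ≡ 9635·6961 ≡ 6239 (mod 11166).

6239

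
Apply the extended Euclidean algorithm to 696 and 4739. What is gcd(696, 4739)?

Repeated division:
4739 = 6×696 + 563
696 = 1×563 + 133
563 = 4×133 + 31
133 = 4×31 + 9
31 = 3×9 + 4
9 = 2×4 + 1
4 = 4×1 + 0
gcd(696, 4739) = 1.
Express as a combination:
1 = 9 − 2·4
1 = −2·31 + 7·9
1 = 7·133 − 30·31
1 = −30·563 + 127·133
1 = 127·696 − 157·563
1 = −157·4739 + 1069·696
So 1 = (-157)·4739 + (1069)·696.

1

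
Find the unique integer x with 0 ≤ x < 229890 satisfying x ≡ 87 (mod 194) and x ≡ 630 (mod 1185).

101355

Write x = 87 + 194·k. Then 194·k ≡ 630 − 87 ≡ 543 (mod 1185).
Need 194⁻¹ mod 1185. Extended Euclid on (1185, 194):
1185 = 6*194 + 21
194 = 9*21 + 5
21 = 4*5 + 1
5 = 5*1 + 0
Back-substitute:
1 = 21 − 4·5
1 = −4·194 + 37·21
1 = 37·1185 − 226·194
194⁻¹ ≡ 959 (mod 1185), so k ≡ 959·543 ≡ 522 (mod 1185).
x = 87 + 194·522 = 101355.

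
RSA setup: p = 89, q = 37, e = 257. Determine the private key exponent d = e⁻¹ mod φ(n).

φ(n) = (p−1)(q−1) = 88·36 = 3168.
Need d with 257·d ≡ 1 (mod 3168). Apply the extended Euclidean algorithm:
3168 = 12·257 + 84
257 = 3·84 + 5
84 = 16·5 + 4
5 = 1·4 + 1
4 = 4·1 + 0
Back-substitute:
1 = 5 − 4
1 = −84 + 17·5
1 = 17·257 − 52·84
1 = −52·3168 + 641·257
So 257·641 ≡ 1 (mod 3168), hence d = 641.

641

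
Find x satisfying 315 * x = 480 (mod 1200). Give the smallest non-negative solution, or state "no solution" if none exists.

First find gcd(315, 1200):
1200 = 3·315 + 255
315 = 1·255 + 60
255 = 4·60 + 15
60 = 4·15 + 0
gcd = 15 and 15 | 480, so solutions exist. Divide through by 15: 21x ≡ 32 (mod 80).
Now find 21⁻¹ mod 80:
80 = 3*21 + 17
21 = 1*17 + 4
17 = 4*4 + 1
4 = 4*1 + 0
Back-substitute:
1 = 17 − 4·4
1 = −4·21 + 5·17
1 = 5·80 − 19·21
So 21·(-19) ≡ 1 (mod 80), i.e. 21⁻¹ ≡ 61.
Then x ≡ 61·32 ≡ 32 (mod 80); the smallest non-negative solution is x = 32.

32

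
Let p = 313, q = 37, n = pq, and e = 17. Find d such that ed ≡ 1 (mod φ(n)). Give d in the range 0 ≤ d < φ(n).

4625

φ(n) = (p−1)(q−1) = 312·36 = 11232.
Need d with 17·d ≡ 1 (mod 11232). Apply the extended Euclidean algorithm:
11232 = 660×17 + 12
17 = 1×12 + 5
12 = 2×5 + 2
5 = 2×2 + 1
2 = 2×1 + 0
Back-substitute:
1 = 5 − 2·2
1 = −2·12 + 5·5
1 = 5·17 − 7·12
1 = −7·11232 + 4625·17
So 17·4625 ≡ 1 (mod 11232), hence d = 4625.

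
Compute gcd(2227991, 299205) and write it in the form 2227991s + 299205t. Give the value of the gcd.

Apply Euclid's algorithm to 2227991 and 299205:
2227991 = 7×299205 + 133556
299205 = 2×133556 + 32093
133556 = 4×32093 + 5184
32093 = 6×5184 + 989
5184 = 5×989 + 239
989 = 4×239 + 33
239 = 7×33 + 8
33 = 4×8 + 1
8 = 8×1 + 0
gcd(2227991, 299205) = 1.
Back-substituting:
1 = 33 − 4·8
1 = −4·239 + 29·33
1 = 29·989 − 120·239
1 = −120·5184 + 629·989
1 = 629·32093 − 3894·5184
1 = −3894·133556 + 16205·32093
1 = 16205·299205 − 36304·133556
1 = −36304·2227991 + 270333·299205
So 1 = (-36304)·2227991 + (270333)·299205.

1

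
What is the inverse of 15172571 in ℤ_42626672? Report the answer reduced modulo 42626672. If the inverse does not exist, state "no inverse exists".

gcd(42626672, 15172571) by repeated division:
42626672 = 2·15172571 + 12281530
15172571 = 1·12281530 + 2891041
12281530 = 4·2891041 + 717366
2891041 = 4·717366 + 21577
717366 = 33·21577 + 5325
21577 = 4·5325 + 277
5325 = 19·277 + 62
277 = 4·62 + 29
62 = 2·29 + 4
29 = 7·4 + 1
4 = 4·1 + 0
The gcd is 1. Working backward:
1 = 29 − 7·4
1 = −7·62 + 15·29
1 = 15·277 − 67·62
1 = −67·5325 + 1288·277
1 = 1288·21577 − 5219·5325
1 = −5219·717366 + 173515·21577
1 = 173515·2891041 − 699279·717366
1 = −699279·12281530 + 2970631·2891041
1 = 2970631·15172571 − 3669910·12281530
1 = −3669910·42626672 + 10310451·15172571
So 15172571·10310451 ≡ 1 (mod 42626672).

10310451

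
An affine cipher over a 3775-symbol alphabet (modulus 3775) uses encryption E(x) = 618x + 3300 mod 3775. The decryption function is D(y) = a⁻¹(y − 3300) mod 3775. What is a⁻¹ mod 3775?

507

Run Euclid on (3775, 618):
3775 = 6·618 + 67
618 = 9·67 + 15
67 = 4·15 + 7
15 = 2·7 + 1
7 = 7·1 + 0
The gcd is 1. Working backward:
1 = 15 − 2·7
1 = −2·67 + 9·15
1 = 9·618 − 83·67
1 = −83·3775 + 507·618
So 618·507 ≡ 1 (mod 3775).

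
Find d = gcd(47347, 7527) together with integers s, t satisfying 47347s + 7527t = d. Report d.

1

Repeated division:
47347 = 6×7527 + 2185
7527 = 3×2185 + 972
2185 = 2×972 + 241
972 = 4×241 + 8
241 = 30×8 + 1
8 = 8×1 + 0
gcd(47347, 7527) = 1.
Express as a combination:
1 = 241 − 30·8
1 = −30·972 + 121·241
1 = 121·2185 − 272·972
1 = −272·7527 + 937·2185
1 = 937·47347 − 5894·7527
So 1 = (937)·47347 + (-5894)·7527.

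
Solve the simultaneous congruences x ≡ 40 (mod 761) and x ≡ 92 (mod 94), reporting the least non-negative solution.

44178

Write x = 40 + 761·k. Then 761·k ≡ 92 − 40 ≡ 52 (mod 94).
Need 761⁻¹ mod 94. Extended Euclid on (94, 9):
94 = 10·9 + 4
9 = 2·4 + 1
4 = 4·1 + 0
Back-substitute:
1 = 9 − 2·4
1 = −2·94 + 21·9
761⁻¹ ≡ 21 (mod 94), so k ≡ 21·52 ≡ 58 (mod 94).
x = 40 + 761·58 = 44178.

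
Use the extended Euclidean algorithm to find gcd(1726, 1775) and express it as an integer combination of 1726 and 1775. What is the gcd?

1

Repeated division:
1775 = 1*1726 + 49
1726 = 35*49 + 11
49 = 4*11 + 5
11 = 2*5 + 1
5 = 5*1 + 0
gcd(1726, 1775) = 1.
Back-substituting:
1 = 11 − 2·5
1 = −2·49 + 9·11
1 = 9·1726 − 317·49
1 = −317·1775 + 326·1726
So 1 = (-317)·1775 + (326)·1726.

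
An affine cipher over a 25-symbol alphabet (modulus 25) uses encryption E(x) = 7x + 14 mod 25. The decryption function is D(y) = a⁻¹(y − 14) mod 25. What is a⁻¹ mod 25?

gcd(25, 7) by repeated division:
25 = 3×7 + 4
7 = 1×4 + 3
4 = 1×3 + 1
3 = 3×1 + 0
gcd = 1, so the inverse exists. Back-substitute:
1 = 4 − 3
1 = −7 + 2·4
1 = 2·25 − 7·7
Hence 7⁻¹ ≡ -7 ≡ 18 (mod 25).

18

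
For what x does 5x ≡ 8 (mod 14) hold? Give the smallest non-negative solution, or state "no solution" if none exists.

First find gcd(5, 14):
14 = 2·5 + 4
5 = 1·4 + 1
4 = 4·1 + 0
gcd = 1, so a unique solution mod 14 exists.
Back-substitute for the Bézout coefficients:
1 = 5 − 4
1 = −14 + 3·5
So 5·(3) ≡ 1 (mod 14), giving 5⁻¹ ≡ 3.
x ≡ 5⁻¹·8 ≡ 3·8 ≡ 10 (mod 14).

10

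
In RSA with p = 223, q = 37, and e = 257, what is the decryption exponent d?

5753

φ(n) = (p−1)(q−1) = 222·36 = 7992.
Need d with 257·d ≡ 1 (mod 7992). Apply the extended Euclidean algorithm:
7992 = 31*257 + 25
257 = 10*25 + 7
25 = 3*7 + 4
7 = 1*4 + 3
4 = 1*3 + 1
3 = 3*1 + 0
Back-substitute:
1 = 4 − 3
1 = −7 + 2·4
1 = 2·25 − 7·7
1 = −7·257 + 72·25
1 = 72·7992 − 2239·257
So 257·(-2239) ≡ 1 (mod 7992), hence d ≡ -2239 ≡ 5753 (mod 7992).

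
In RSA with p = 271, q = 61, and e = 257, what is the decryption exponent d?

3593

φ(n) = (p−1)(q−1) = 270·60 = 16200.
Need d with 257·d ≡ 1 (mod 16200). Apply the extended Euclidean algorithm:
16200 = 63*257 + 9
257 = 28*9 + 5
9 = 1*5 + 4
5 = 1*4 + 1
4 = 4*1 + 0
Back-substitute:
1 = 5 − 4
1 = −9 + 2·5
1 = 2·257 − 57·9
1 = −57·16200 + 3593·257
So 257·3593 ≡ 1 (mod 16200), hence d = 3593.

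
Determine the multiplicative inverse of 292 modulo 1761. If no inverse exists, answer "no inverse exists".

1369

Extended Euclidean algorithm:
1761 = 6·292 + 9
292 = 32·9 + 4
9 = 2·4 + 1
4 = 4·1 + 0
Since gcd(292, 1761) = 1, back-substitute to write 1 as a combination:
1 = 9 − 2·4
1 = −2·292 + 65·9
1 = 65·1761 − 392·292
So 292·(-392) ≡ 1 (mod 1761), and -392 ≡ 1369 (mod 1761).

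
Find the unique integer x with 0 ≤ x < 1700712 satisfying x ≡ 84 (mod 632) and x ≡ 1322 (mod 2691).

1545956

Write x = 84 + 632·k. Then 632·k ≡ 1322 − 84 ≡ 1238 (mod 2691).
Need 632⁻¹ mod 2691. Extended Euclid on (2691, 632):
2691 = 4*632 + 163
632 = 3*163 + 143
163 = 1*143 + 20
143 = 7*20 + 3
20 = 6*3 + 2
3 = 1*2 + 1
2 = 2*1 + 0
Back-substitute:
1 = 3 − 2
1 = −20 + 7·3
1 = 7·143 − 50·20
1 = −50·163 + 57·143
1 = 57·632 − 221·163
1 = −221·2691 + 941·632
632⁻¹ ≡ 941 (mod 2691), so k ≡ 941·1238 ≡ 2446 (mod 2691).
x = 84 + 632·2446 = 1545956.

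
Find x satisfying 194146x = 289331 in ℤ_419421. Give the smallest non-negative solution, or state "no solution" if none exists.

First find gcd(194146, 419421):
419421 = 2·194146 + 31129
194146 = 6·31129 + 7372
31129 = 4·7372 + 1641
7372 = 4·1641 + 808
1641 = 2·808 + 25
808 = 32·25 + 8
25 = 3·8 + 1
8 = 8·1 + 0
gcd = 1, so a unique solution mod 419421 exists.
Back-substitute for the Bézout coefficients:
1 = 25 − 3·8
1 = −3·808 + 97·25
1 = 97·1641 − 197·808
1 = −197·7372 + 885·1641
1 = 885·31129 − 3737·7372
1 = −3737·194146 + 23307·31129
1 = 23307·419421 − 50351·194146
So 194146·(-50351) ≡ 1 (mod 419421), giving 194146⁻¹ ≡ 369070.
x ≡ 194146⁻¹·289331 ≡ 369070·289331 ≡ 63833 (mod 419421).

63833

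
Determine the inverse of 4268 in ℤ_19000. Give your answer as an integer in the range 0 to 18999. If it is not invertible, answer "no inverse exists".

Compute gcd(4268, 19000):
19000 = 4*4268 + 1928
4268 = 2*1928 + 412
1928 = 4*412 + 280
412 = 1*280 + 132
280 = 2*132 + 16
132 = 8*16 + 4
16 = 4*4 + 0
The gcd is 4, not 1, hence no inverse exists.

no inverse exists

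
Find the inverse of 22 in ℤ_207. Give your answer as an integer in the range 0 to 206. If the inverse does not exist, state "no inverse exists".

Apply the Euclidean algorithm to 207 and 22:
207 = 9·22 + 9
22 = 2·9 + 4
9 = 2·4 + 1
4 = 4·1 + 0
gcd = 1, so the inverse exists. Back-substitute:
1 = 9 − 2·4
1 = −2·22 + 5·9
1 = 5·207 − 47·22
Hence 22⁻¹ ≡ -47 ≡ 160 (mod 207).

160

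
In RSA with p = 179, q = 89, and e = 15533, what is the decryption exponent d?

φ(n) = (p−1)(q−1) = 178·88 = 15664.
Need d with 15533·d ≡ 1 (mod 15664). Apply the extended Euclidean algorithm:
15664 = 1×15533 + 131
15533 = 118×131 + 75
131 = 1×75 + 56
75 = 1×56 + 19
56 = 2×19 + 18
19 = 1×18 + 1
18 = 18×1 + 0
Back-substitute:
1 = 19 − 18
1 = −56 + 3·19
1 = 3·75 − 4·56
1 = −4·131 + 7·75
1 = 7·15533 − 830·131
1 = −830·15664 + 837·15533
So 15533·837 ≡ 1 (mod 15664), hence d = 837.

837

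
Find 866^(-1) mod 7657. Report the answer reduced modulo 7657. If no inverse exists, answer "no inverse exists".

Extended Euclidean algorithm:
7657 = 8×866 + 729
866 = 1×729 + 137
729 = 5×137 + 44
137 = 3×44 + 5
44 = 8×5 + 4
5 = 1×4 + 1
4 = 4×1 + 0
The gcd is 1. Working backward:
1 = 5 − 4
1 = −44 + 9·5
1 = 9·137 − 28·44
1 = −28·729 + 149·137
1 = 149·866 − 177·729
1 = −177·7657 + 1565·866
So 866·1565 ≡ 1 (mod 7657).

1565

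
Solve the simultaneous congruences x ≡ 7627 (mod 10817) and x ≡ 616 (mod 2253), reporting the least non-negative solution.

4583218

Write x = 7627 + 10817·k. Then 10817·k ≡ 616 − 7627 ≡ 2001 (mod 2253).
Need 10817⁻¹ mod 2253. Extended Euclid on (2253, 1805):
2253 = 1×1805 + 448
1805 = 4×448 + 13
448 = 34×13 + 6
13 = 2×6 + 1
6 = 6×1 + 0
Back-substitute:
1 = 13 − 2·6
1 = −2·448 + 69·13
1 = 69·1805 − 278·448
1 = −278·2253 + 347·1805
10817⁻¹ ≡ 347 (mod 2253), so k ≡ 347·2001 ≡ 423 (mod 2253).
x = 7627 + 10817·423 = 4583218.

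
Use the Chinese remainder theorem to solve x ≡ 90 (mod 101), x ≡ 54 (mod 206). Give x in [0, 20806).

Write x = 90 + 101·k. Then 101·k ≡ 54 − 90 ≡ 170 (mod 206).
Need 101⁻¹ mod 206. Extended Euclid on (206, 101):
206 = 2*101 + 4
101 = 25*4 + 1
4 = 4*1 + 0
Back-substitute:
1 = 101 − 25·4
1 = −25·206 + 51·101
101⁻¹ ≡ 51 (mod 206), so k ≡ 51·170 ≡ 18 (mod 206).
x = 90 + 101·18 = 1908.

1908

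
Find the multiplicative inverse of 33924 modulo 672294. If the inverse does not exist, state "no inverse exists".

no inverse exists

Euclidean algorithm on 672294, 33924:
672294 = 19×33924 + 27738
33924 = 1×27738 + 6186
27738 = 4×6186 + 2994
6186 = 2×2994 + 198
2994 = 15×198 + 24
198 = 8×24 + 6
24 = 4×6 + 0
gcd(33924, 672294) = 6 ≠ 1, so 33924 has no multiplicative inverse modulo 672294.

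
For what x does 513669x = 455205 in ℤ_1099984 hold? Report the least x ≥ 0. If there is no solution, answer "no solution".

335361

First find gcd(513669, 1099984):
1099984 = 2·513669 + 72646
513669 = 7·72646 + 5147
72646 = 14·5147 + 588
5147 = 8·588 + 443
588 = 1·443 + 145
443 = 3·145 + 8
145 = 18·8 + 1
8 = 8·1 + 0
gcd = 1, so a unique solution mod 1099984 exists.
Back-substitute for the Bézout coefficients:
1 = 145 − 18·8
1 = −18·443 + 55·145
1 = 55·588 − 73·443
1 = −73·5147 + 639·588
1 = 639·72646 − 9019·5147
1 = −9019·513669 + 63772·72646
1 = 63772·1099984 − 136563·513669
So 513669·(-136563) ≡ 1 (mod 1099984), giving 513669⁻¹ ≡ 963421.
x ≡ 513669⁻¹·455205 ≡ 963421·455205 ≡ 335361 (mod 1099984).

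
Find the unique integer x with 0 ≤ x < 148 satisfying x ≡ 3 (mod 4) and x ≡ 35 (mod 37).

35

Write x = 3 + 4·k. Then 4·k ≡ 35 − 3 ≡ 32 (mod 37).
Need 4⁻¹ mod 37. Extended Euclid on (37, 4):
37 = 9*4 + 1
4 = 4*1 + 0
Back-substitute:
1 = 37 − 9·4
4⁻¹ ≡ 28 (mod 37), so k ≡ 28·32 ≡ 8 (mod 37).
x = 3 + 4·8 = 35.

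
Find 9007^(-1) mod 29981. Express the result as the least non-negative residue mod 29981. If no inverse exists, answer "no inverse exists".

Apply the Euclidean algorithm to 29981 and 9007:
29981 = 3*9007 + 2960
9007 = 3*2960 + 127
2960 = 23*127 + 39
127 = 3*39 + 10
39 = 3*10 + 9
10 = 1*9 + 1
9 = 9*1 + 0
The gcd is 1. Working backward:
1 = 10 − 9
1 = −39 + 4·10
1 = 4·127 − 13·39
1 = −13·2960 + 303·127
1 = 303·9007 − 922·2960
1 = −922·29981 + 3069·9007
So 9007·3069 ≡ 1 (mod 29981).

3069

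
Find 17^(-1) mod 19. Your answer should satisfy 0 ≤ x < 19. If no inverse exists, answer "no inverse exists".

9

Extended Euclidean algorithm:
19 = 1×17 + 2
17 = 8×2 + 1
2 = 2×1 + 0
The gcd is 1. Working backward:
1 = 17 − 8·2
1 = −8·19 + 9·17
So 17·9 ≡ 1 (mod 19).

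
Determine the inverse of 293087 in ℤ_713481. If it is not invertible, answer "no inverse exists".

Apply the Euclidean algorithm to 713481 and 293087:
713481 = 2×293087 + 127307
293087 = 2×127307 + 38473
127307 = 3×38473 + 11888
38473 = 3×11888 + 2809
11888 = 4×2809 + 652
2809 = 4×652 + 201
652 = 3×201 + 49
201 = 4×49 + 5
49 = 9×5 + 4
5 = 1×4 + 1
4 = 4×1 + 0
The gcd is 1. Working backward:
1 = 5 − 4
1 = −49 + 10·5
1 = 10·201 − 41·49
1 = −41·652 + 133·201
1 = 133·2809 − 573·652
1 = −573·11888 + 2425·2809
1 = 2425·38473 − 7848·11888
1 = −7848·127307 + 25969·38473
1 = 25969·293087 − 59786·127307
1 = −59786·713481 + 145541·293087
So 293087·145541 ≡ 1 (mod 713481).

145541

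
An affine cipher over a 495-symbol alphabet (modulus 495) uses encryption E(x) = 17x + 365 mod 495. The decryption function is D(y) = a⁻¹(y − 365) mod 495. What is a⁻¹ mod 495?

233

Run Euclid on (495, 17):
495 = 29·17 + 2
17 = 8·2 + 1
2 = 2·1 + 0
The gcd is 1. Working backward:
1 = 17 − 8·2
1 = −8·495 + 233·17
So 17·233 ≡ 1 (mod 495).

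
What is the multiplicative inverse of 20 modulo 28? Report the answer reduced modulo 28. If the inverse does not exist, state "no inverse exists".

no inverse exists

Compute gcd(20, 28):
28 = 1*20 + 8
20 = 2*8 + 4
8 = 2*4 + 0
gcd(20, 28) = 4 ≠ 1, so 20 has no multiplicative inverse modulo 28.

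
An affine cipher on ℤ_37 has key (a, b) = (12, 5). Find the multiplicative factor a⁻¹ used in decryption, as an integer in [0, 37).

34

Apply the Euclidean algorithm to 37 and 12:
37 = 3×12 + 1
12 = 12×1 + 0
The gcd is 1. Working backward:
1 = 37 − 3·12
So 12·(-3) ≡ 1 (mod 37), and -3 ≡ 34 (mod 37).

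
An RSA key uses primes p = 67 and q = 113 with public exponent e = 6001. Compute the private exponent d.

1201

φ(n) = (p−1)(q−1) = 66·112 = 7392.
Need d with 6001·d ≡ 1 (mod 7392). Apply the extended Euclidean algorithm:
7392 = 1·6001 + 1391
6001 = 4·1391 + 437
1391 = 3·437 + 80
437 = 5·80 + 37
80 = 2·37 + 6
37 = 6·6 + 1
6 = 6·1 + 0
Back-substitute:
1 = 37 − 6·6
1 = −6·80 + 13·37
1 = 13·437 − 71·80
1 = −71·1391 + 226·437
1 = 226·6001 − 975·1391
1 = −975·7392 + 1201·6001
So 6001·1201 ≡ 1 (mod 7392), hence d = 1201.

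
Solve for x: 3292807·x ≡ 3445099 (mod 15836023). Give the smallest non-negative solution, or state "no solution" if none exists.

674382

First find gcd(3292807, 15836023):
15836023 = 4·3292807 + 2664795
3292807 = 1·2664795 + 628012
2664795 = 4·628012 + 152747
628012 = 4·152747 + 17024
152747 = 8·17024 + 16555
17024 = 1·16555 + 469
16555 = 35·469 + 140
469 = 3·140 + 49
140 = 2·49 + 42
49 = 1·42 + 7
42 = 6·7 + 0
gcd = 7 and 7 | 3445099, so solutions exist. Divide through by 7: 470401x ≡ 492157 (mod 2262289).
Now find 470401⁻¹ mod 2262289:
2262289 = 4*470401 + 380685
470401 = 1*380685 + 89716
380685 = 4*89716 + 21821
89716 = 4*21821 + 2432
21821 = 8*2432 + 2365
2432 = 1*2365 + 67
2365 = 35*67 + 20
67 = 3*20 + 7
20 = 2*7 + 6
7 = 1*6 + 1
6 = 6*1 + 0
Back-substitute:
1 = 7 − 6
1 = −20 + 3·7
1 = 3·67 − 10·20
1 = −10·2365 + 353·67
1 = 353·2432 − 363·2365
1 = −363·21821 + 3257·2432
1 = 3257·89716 − 13391·21821
1 = −13391·380685 + 56821·89716
1 = 56821·470401 − 70212·380685
1 = −70212·2262289 + 337669·470401
So 470401⁻¹ ≡ 337669 (mod 2262289).
Then x ≡ 337669·492157 ≡ 674382 (mod 2262289); the smallest non-negative solution is x = 674382.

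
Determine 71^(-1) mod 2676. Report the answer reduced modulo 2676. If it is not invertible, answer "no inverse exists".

Run Euclid on (2676, 71):
2676 = 37·71 + 49
71 = 1·49 + 22
49 = 2·22 + 5
22 = 4·5 + 2
5 = 2·2 + 1
2 = 2·1 + 0
gcd = 1, so the inverse exists. Back-substitute:
1 = 5 − 2·2
1 = −2·22 + 9·5
1 = 9·49 − 20·22
1 = −20·71 + 29·49
1 = 29·2676 − 1093·71
Thus 71·(-1093) ≡ 1 (mod 2676); reducing, -1093 mod 2676 = 1583.

1583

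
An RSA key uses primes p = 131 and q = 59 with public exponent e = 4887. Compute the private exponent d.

φ(n) = (p−1)(q−1) = 130·58 = 7540.
Need d with 4887·d ≡ 1 (mod 7540). Apply the extended Euclidean algorithm:
7540 = 1·4887 + 2653
4887 = 1·2653 + 2234
2653 = 1·2234 + 419
2234 = 5·419 + 139
419 = 3·139 + 2
139 = 69·2 + 1
2 = 2·1 + 0
Back-substitute:
1 = 139 − 69·2
1 = −69·419 + 208·139
1 = 208·2234 − 1109·419
1 = −1109·2653 + 1317·2234
1 = 1317·4887 − 2426·2653
1 = −2426·7540 + 3743·4887
So 4887·3743 ≡ 1 (mod 7540), hence d = 3743.

3743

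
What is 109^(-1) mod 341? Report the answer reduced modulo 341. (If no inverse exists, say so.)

219

Apply the Euclidean algorithm to 341 and 109:
341 = 3·109 + 14
109 = 7·14 + 11
14 = 1·11 + 3
11 = 3·3 + 2
3 = 1·2 + 1
2 = 2·1 + 0
The gcd is 1. Working backward:
1 = 3 − 2
1 = −11 + 4·3
1 = 4·14 − 5·11
1 = −5·109 + 39·14
1 = 39·341 − 122·109
Hence 109⁻¹ ≡ -122 ≡ 219 (mod 341).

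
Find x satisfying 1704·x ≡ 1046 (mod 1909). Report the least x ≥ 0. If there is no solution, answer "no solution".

684

First find gcd(1704, 1909):
1909 = 1·1704 + 205
1704 = 8·205 + 64
205 = 3·64 + 13
64 = 4·13 + 12
13 = 1·12 + 1
12 = 12·1 + 0
gcd = 1, so a unique solution mod 1909 exists.
Back-substitute for the Bézout coefficients:
1 = 13 − 12
1 = −64 + 5·13
1 = 5·205 − 16·64
1 = −16·1704 + 133·205
1 = 133·1909 − 149·1704
So 1704·(-149) ≡ 1 (mod 1909), giving 1704⁻¹ ≡ 1760.
x ≡ 1704⁻¹·1046 ≡ 1760·1046 ≡ 684 (mod 1909).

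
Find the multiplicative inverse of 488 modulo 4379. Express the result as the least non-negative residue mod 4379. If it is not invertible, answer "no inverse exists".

3706

gcd(4379, 488) by repeated division:
4379 = 8×488 + 475
488 = 1×475 + 13
475 = 36×13 + 7
13 = 1×7 + 6
7 = 1×6 + 1
6 = 6×1 + 0
The gcd is 1. Working backward:
1 = 7 − 6
1 = −13 + 2·7
1 = 2·475 − 73·13
1 = −73·488 + 75·475
1 = 75·4379 − 673·488
Hence 488⁻¹ ≡ -673 ≡ 3706 (mod 4379).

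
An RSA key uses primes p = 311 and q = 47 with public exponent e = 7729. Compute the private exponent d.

φ(n) = (p−1)(q−1) = 310·46 = 14260.
Need d with 7729·d ≡ 1 (mod 14260). Apply the extended Euclidean algorithm:
14260 = 1×7729 + 6531
7729 = 1×6531 + 1198
6531 = 5×1198 + 541
1198 = 2×541 + 116
541 = 4×116 + 77
116 = 1×77 + 39
77 = 1×39 + 38
39 = 1×38 + 1
38 = 38×1 + 0
Back-substitute:
1 = 39 − 38
1 = −77 + 2·39
1 = 2·116 − 3·77
1 = −3·541 + 14·116
1 = 14·1198 − 31·541
1 = −31·6531 + 169·1198
1 = 169·7729 − 200·6531
1 = −200·14260 + 369·7729
So 7729·369 ≡ 1 (mod 14260), hence d = 369.

369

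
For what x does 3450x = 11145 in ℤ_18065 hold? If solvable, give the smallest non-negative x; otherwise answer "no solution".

First find gcd(3450, 18065):
18065 = 5×3450 + 815
3450 = 4×815 + 190
815 = 4×190 + 55
190 = 3×55 + 25
55 = 2×25 + 5
25 = 5×5 + 0
gcd = 5 and 5 | 11145, so solutions exist. Divide through by 5: 690x ≡ 2229 (mod 3613).
Now find 690⁻¹ mod 3613:
3613 = 5×690 + 163
690 = 4×163 + 38
163 = 4×38 + 11
38 = 3×11 + 5
11 = 2×5 + 1
5 = 5×1 + 0
Back-substitute:
1 = 11 − 2·5
1 = −2·38 + 7·11
1 = 7·163 − 30·38
1 = −30·690 + 127·163
1 = 127·3613 − 665·690
So 690·(-665) ≡ 1 (mod 3613), i.e. 690⁻¹ ≡ 2948.
Then x ≡ 2948·2229 ≡ 2658 (mod 3613); the smallest non-negative solution is x = 2658.

2658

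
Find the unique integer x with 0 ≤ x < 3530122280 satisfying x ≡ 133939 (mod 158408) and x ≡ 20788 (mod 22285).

1906257403

Write x = 133939 + 158408·k. Then 158408·k ≡ 20788 − 133939 ≡ 20559 (mod 22285).
Need 158408⁻¹ mod 22285. Extended Euclid on (22285, 2413):
22285 = 9*2413 + 568
2413 = 4*568 + 141
568 = 4*141 + 4
141 = 35*4 + 1
4 = 4*1 + 0
Back-substitute:
1 = 141 − 35·4
1 = −35·568 + 141·141
1 = 141·2413 − 599·568
1 = −599·22285 + 5532·2413
158408⁻¹ ≡ 5532 (mod 22285), so k ≡ 5532·20559 ≡ 12033 (mod 22285).
x = 133939 + 158408·12033 = 1906257403.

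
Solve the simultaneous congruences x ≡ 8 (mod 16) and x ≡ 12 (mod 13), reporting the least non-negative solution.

Write x = 8 + 16·k. Then 16·k ≡ 12 − 8 ≡ 4 (mod 13).
Need 16⁻¹ mod 13. Extended Euclid on (13, 3):
13 = 4·3 + 1
3 = 3·1 + 0
Back-substitute:
1 = 13 − 4·3
16⁻¹ ≡ 9 (mod 13), so k ≡ 9·4 ≡ 10 (mod 13).
x = 8 + 16·10 = 168.

168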